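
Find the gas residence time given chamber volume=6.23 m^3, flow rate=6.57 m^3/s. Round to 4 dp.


tau = V / Q_flow
tau = 6.23 / 6.57 = 0.9482 s


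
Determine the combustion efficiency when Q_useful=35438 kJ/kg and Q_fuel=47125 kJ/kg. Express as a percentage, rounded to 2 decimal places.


Efficiency = (Q_useful / Q_fuel) * 100
Efficiency = (35438 / 47125) * 100
Efficiency = 0.7520 * 100 = 75.20%


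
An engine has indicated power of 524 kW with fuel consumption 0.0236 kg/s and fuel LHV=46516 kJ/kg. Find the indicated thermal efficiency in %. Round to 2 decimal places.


eta_ith = (IP / (mf * LHV)) * 100
Denominator = 0.0236 * 46516 = 1097.7776 kW
eta_ith = (524 / 1097.7776) * 100 = 47.73%


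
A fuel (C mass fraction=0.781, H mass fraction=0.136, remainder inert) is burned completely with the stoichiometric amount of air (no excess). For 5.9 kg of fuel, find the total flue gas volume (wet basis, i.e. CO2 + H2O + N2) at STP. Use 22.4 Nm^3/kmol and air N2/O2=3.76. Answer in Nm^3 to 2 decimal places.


Per kg fuel: CO2 = (C/12 kmol)*22.4 = (0.781/12)*22.4 = 1.45787 Nm^3
Per kg fuel: H2O = (H/2 kmol)*22.4 = (0.136/2)*22.4 = 1.52320 Nm^3
O2 needed per kg fuel = C/12 + H/4 = 0.781/12 + 0.136/4 = 0.09908333 kmol
Per kg fuel: N2 = O2*3.76*22.4 = 0.09908333*3.76*22.4 = 8.34519 Nm^3
Total per kg = 1.45787 + 1.52320 + 8.34519 = 11.32626 Nm^3
Total = 11.32626 * 5.9 = 66.82 Nm^3


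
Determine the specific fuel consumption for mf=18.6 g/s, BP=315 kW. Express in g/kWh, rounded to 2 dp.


SFC = (mf / BP) * 3600
Rate = 18.6 / 315 = 0.059048 g/(s*kW)
SFC = 0.059048 * 3600 = 212.57 g/kWh


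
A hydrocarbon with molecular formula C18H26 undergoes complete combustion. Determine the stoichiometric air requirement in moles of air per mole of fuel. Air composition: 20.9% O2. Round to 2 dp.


Balanced combustion: C18H26 + 24.5 O2 -> 18 CO2 + 13 H2O
O2 needed = C + H/4 = 18 + 26/4 = 24.50 moles
Air moles = O2 / 0.209 = 24.50 / 0.209 = 117.22 moles air


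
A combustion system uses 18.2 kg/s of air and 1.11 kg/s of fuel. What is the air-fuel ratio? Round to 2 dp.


AFR = m_air / m_fuel
AFR = 18.2 / 1.11 = 16.40


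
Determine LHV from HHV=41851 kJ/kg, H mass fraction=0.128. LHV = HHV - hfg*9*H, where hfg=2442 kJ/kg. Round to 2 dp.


LHV = HHV - hfg * 9 * H
Water correction = 2442 * 9 * 0.128 = 2813.184 kJ/kg
LHV = 41851 - 2813.184 = 39037.82 kJ/kg


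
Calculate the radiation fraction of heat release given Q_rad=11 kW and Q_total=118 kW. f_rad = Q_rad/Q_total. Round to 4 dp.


f_rad = Q_rad / Q_total
f_rad = 11 / 118 = 0.0932


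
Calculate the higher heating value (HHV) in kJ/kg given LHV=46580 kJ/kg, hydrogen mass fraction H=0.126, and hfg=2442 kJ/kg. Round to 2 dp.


HHV = LHV + hfg * 9 * H
Water addition = 2442 * 9 * 0.126 = 2769.228 kJ/kg
HHV = 46580 + 2769.228 = 49349.23 kJ/kg


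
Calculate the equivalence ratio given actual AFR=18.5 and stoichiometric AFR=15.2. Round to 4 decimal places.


phi = AFR_stoich / AFR_actual
phi = 15.2 / 18.5 = 0.8216


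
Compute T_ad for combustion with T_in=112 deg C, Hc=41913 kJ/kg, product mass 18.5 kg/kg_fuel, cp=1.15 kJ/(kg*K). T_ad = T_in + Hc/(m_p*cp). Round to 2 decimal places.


T_ad = T_in + Hc / (m_p * cp)
Denominator = 18.5 * 1.15 = 21.2750
Temperature rise = 41913 / 21.2750 = 1970.06 K
T_ad = 112 + 1970.06 = 2082.06 deg C


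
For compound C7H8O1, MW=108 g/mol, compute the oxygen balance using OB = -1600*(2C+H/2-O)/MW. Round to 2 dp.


OB = -1600 * (2C + H/2 - O) / MW
Inner = 2*7 + 8/2 - 1 = 17.00
OB = -1600 * 17.00 / 108 = -251.85%


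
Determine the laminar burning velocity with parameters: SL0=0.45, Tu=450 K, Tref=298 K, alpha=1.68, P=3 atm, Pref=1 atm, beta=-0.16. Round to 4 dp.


SL = SL0 * (Tu/Tref)^alpha * (P/Pref)^beta
T ratio = 450/298 = 1.51006711
(T ratio)^alpha = 1.51006711^1.68 = 1.998544
(P/Pref)^beta = 3^(-0.16) = 0.838804
SL = 0.45 * 1.998544 * 0.838804 = 0.7544 m/s


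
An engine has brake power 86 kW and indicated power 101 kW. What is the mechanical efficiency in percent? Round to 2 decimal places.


eta_mech = (BP / IP) * 100
Ratio = 86 / 101 = 0.8515
eta_mech = 0.8515 * 100 = 85.15%


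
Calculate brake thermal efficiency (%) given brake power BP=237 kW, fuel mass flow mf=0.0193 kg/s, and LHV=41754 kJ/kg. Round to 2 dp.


eta_BTE = (BP / (mf * LHV)) * 100
Denominator = 0.0193 * 41754 = 805.8522 kW
eta_BTE = (237 / 805.8522) * 100 = 29.41%


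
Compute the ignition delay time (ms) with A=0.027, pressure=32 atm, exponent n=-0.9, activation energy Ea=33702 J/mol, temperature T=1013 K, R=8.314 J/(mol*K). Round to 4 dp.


tau = A * P^n * exp(Ea/(R*T))
P^n = 32^(-0.9) = 0.04419417
Ea/(R*T) = 33702/(8.314*1013) = 4.001623
exp(Ea/(R*T)) = 54.686854
tau = 0.027 * 0.04419417 * 54.686854 = 0.0653 ms


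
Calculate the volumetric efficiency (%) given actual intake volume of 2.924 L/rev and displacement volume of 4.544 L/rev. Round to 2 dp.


eta_v = (V_actual / V_disp) * 100
Ratio = 2.924 / 4.544 = 0.6435
eta_v = 0.6435 * 100 = 64.35%


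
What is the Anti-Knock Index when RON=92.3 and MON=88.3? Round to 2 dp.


AKI = (RON + MON) / 2
AKI = (92.3 + 88.3) / 2
AKI = 180.6 / 2 = 90.30


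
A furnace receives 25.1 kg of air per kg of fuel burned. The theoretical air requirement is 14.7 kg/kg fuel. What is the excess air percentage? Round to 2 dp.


Excess air = actual - stoichiometric = 25.1 - 14.7 = 10.40 kg/kg fuel
Excess air % = (excess / stoich) * 100 = (10.40 / 14.7) * 100 = 70.75%


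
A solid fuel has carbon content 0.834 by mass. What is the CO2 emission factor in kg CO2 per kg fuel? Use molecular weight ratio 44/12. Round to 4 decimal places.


EF = C_frac * (M_CO2 / M_C)
EF = 0.834 * (44/12)
EF = 0.834 * 3.666667 = 3.0580 kg_CO2/kg_fuel


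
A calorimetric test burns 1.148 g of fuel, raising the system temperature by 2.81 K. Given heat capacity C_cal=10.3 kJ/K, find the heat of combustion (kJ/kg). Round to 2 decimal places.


Hc = C_cal * delta_T / m_fuel
Q_released = 10.3 * 2.81 = 28.9430 kJ
m_fuel = 1.148 g = 1.148/1000 kg = 0.001148 kg
Hc = 28.9430 / 0.001148 = 25211.67 kJ/kg


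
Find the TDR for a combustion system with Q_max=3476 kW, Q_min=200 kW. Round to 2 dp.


TDR = Q_max / Q_min
TDR = 3476 / 200 = 17.38


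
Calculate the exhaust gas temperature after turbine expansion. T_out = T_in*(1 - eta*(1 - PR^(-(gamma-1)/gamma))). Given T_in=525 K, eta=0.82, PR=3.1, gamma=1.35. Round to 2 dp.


T_out = T_in * (1 - eta * (1 - PR^(-(gamma-1)/gamma)))
Exponent = -(1.35-1)/1.35 = -0.25925926
PR^exp = 3.1^(-0.25925926) = 0.74577862
Factor = 1 - 0.82*(1 - 0.74577862) = 0.79153847
T_out = 525 * 0.79153847 = 415.56 K


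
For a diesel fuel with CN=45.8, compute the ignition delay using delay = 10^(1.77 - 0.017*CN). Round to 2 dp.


delay = 10^(1.77 - 0.017*CN)
Exponent = 1.77 - 0.017*45.8 = 0.9914
delay = 10^0.9914 = 9.80 ms


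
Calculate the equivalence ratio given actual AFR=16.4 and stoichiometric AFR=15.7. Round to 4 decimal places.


phi = AFR_stoich / AFR_actual
phi = 15.7 / 16.4 = 0.9573


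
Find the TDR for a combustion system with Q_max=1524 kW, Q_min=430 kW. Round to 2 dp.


TDR = Q_max / Q_min
TDR = 1524 / 430 = 3.54


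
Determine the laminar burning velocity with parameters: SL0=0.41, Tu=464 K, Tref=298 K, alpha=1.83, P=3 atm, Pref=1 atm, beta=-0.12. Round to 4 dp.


SL = SL0 * (Tu/Tref)^alpha * (P/Pref)^beta
T ratio = 464/298 = 1.55704698
(T ratio)^alpha = 1.55704698^1.83 = 2.248600
(P/Pref)^beta = 3^(-0.12) = 0.876487
SL = 0.41 * 2.248600 * 0.876487 = 0.8081 m/s


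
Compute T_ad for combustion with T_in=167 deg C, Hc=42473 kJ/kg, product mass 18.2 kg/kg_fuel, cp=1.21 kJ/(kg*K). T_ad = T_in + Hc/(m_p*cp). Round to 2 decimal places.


T_ad = T_in + Hc / (m_p * cp)
Denominator = 18.2 * 1.21 = 22.0220
Temperature rise = 42473 / 22.0220 = 1928.66 K
T_ad = 167 + 1928.66 = 2095.66 deg C


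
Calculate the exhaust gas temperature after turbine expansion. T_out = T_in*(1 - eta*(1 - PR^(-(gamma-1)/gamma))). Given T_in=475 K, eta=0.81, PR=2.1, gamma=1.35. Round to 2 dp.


T_out = T_in * (1 - eta * (1 - PR^(-(gamma-1)/gamma)))
Exponent = -(1.35-1)/1.35 = -0.25925926
PR^exp = 2.1^(-0.25925926) = 0.82501466
Factor = 1 - 0.81*(1 - 0.82501466) = 0.85826187
T_out = 475 * 0.85826187 = 407.67 K


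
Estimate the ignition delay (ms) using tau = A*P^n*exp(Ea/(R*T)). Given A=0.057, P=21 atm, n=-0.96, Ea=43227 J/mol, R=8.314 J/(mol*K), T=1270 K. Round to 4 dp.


tau = A * P^n * exp(Ea/(R*T))
P^n = 21^(-0.96) = 0.05378603
Ea/(R*T) = 43227/(8.314*1270) = 4.093939
exp(Ea/(R*T)) = 59.975664
tau = 0.057 * 0.05378603 * 59.975664 = 0.1839 ms


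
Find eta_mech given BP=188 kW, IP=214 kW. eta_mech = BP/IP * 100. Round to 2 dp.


eta_mech = (BP / IP) * 100
Ratio = 188 / 214 = 0.8785
eta_mech = 0.8785 * 100 = 87.85%


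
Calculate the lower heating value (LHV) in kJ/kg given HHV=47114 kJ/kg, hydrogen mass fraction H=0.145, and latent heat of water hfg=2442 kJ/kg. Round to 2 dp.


LHV = HHV - hfg * 9 * H
Water correction = 2442 * 9 * 0.145 = 3186.810 kJ/kg
LHV = 47114 - 3186.810 = 43927.19 kJ/kg


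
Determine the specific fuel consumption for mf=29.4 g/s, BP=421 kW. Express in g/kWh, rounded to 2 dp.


SFC = (mf / BP) * 3600
Rate = 29.4 / 421 = 0.069834 g/(s*kW)
SFC = 0.069834 * 3600 = 251.40 g/kWh


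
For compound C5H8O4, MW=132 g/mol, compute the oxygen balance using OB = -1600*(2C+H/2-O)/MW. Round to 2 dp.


OB = -1600 * (2C + H/2 - O) / MW
Inner = 2*5 + 8/2 - 4 = 10.00
OB = -1600 * 10.00 / 132 = -121.21%


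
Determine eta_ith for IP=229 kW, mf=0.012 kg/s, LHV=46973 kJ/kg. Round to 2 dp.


eta_ith = (IP / (mf * LHV)) * 100
Denominator = 0.012 * 46973 = 563.6760 kW
eta_ith = (229 / 563.6760) * 100 = 40.63%


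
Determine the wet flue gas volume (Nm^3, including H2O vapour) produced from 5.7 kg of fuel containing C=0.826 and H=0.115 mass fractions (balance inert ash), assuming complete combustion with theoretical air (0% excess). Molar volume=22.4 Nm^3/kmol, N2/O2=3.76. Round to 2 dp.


Per kg fuel: CO2 = (C/12 kmol)*22.4 = (0.826/12)*22.4 = 1.54187 Nm^3
Per kg fuel: H2O = (H/2 kmol)*22.4 = (0.115/2)*22.4 = 1.28800 Nm^3
O2 needed per kg fuel = C/12 + H/4 = 0.826/12 + 0.115/4 = 0.09758333 kmol
Per kg fuel: N2 = O2*3.76*22.4 = 0.09758333*3.76*22.4 = 8.21886 Nm^3
Total per kg = 1.54187 + 1.28800 + 8.21886 = 11.04873 Nm^3
Total = 11.04873 * 5.7 = 62.98 Nm^3


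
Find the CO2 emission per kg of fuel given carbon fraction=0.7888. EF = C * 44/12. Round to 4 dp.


EF = C_frac * (M_CO2 / M_C)
EF = 0.7888 * (44/12)
EF = 0.7888 * 3.666667 = 2.8923 kg_CO2/kg_fuel


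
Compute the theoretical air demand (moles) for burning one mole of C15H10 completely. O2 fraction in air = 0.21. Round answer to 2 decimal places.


Balanced combustion: C15H10 + 17.5 O2 -> 15 CO2 + 5 H2O
O2 needed = C + H/4 = 15 + 10/4 = 17.50 moles
Air moles = O2 / 0.21 = 17.50 / 0.21 = 83.33 moles air


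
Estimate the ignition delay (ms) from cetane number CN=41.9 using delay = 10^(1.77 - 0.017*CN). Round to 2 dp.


delay = 10^(1.77 - 0.017*CN)
Exponent = 1.77 - 0.017*41.9 = 1.0577
delay = 10^1.0577 = 11.42 ms


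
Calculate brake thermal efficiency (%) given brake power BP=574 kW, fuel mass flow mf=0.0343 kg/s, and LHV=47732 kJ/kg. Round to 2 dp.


eta_BTE = (BP / (mf * LHV)) * 100
Denominator = 0.0343 * 47732 = 1637.2076 kW
eta_BTE = (574 / 1637.2076) * 100 = 35.06%


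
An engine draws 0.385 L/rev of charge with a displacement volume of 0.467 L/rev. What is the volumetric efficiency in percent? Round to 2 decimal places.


eta_v = (V_actual / V_disp) * 100
Ratio = 0.385 / 0.467 = 0.8244
eta_v = 0.8244 * 100 = 82.44%


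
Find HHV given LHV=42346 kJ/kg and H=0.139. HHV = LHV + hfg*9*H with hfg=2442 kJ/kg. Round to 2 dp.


HHV = LHV + hfg * 9 * H
Water addition = 2442 * 9 * 0.139 = 3054.942 kJ/kg
HHV = 42346 + 3054.942 = 45400.94 kJ/kg


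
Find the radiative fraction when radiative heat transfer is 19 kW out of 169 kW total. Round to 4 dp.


f_rad = Q_rad / Q_total
f_rad = 19 / 169 = 0.1124


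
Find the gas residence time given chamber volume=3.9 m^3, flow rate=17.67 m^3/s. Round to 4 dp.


tau = V / Q_flow
tau = 3.9 / 17.67 = 0.2207 s


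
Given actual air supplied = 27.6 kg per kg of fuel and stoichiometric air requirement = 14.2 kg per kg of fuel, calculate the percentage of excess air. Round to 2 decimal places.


Excess air = actual - stoichiometric = 27.6 - 14.2 = 13.40 kg/kg fuel
Excess air % = (excess / stoich) * 100 = (13.40 / 14.2) * 100 = 94.37%


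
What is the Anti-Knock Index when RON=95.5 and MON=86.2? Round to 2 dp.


AKI = (RON + MON) / 2
AKI = (95.5 + 86.2) / 2
AKI = 181.7 / 2 = 90.85


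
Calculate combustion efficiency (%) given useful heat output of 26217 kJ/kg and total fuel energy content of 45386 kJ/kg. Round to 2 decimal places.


Efficiency = (Q_useful / Q_fuel) * 100
Efficiency = (26217 / 45386) * 100
Efficiency = 0.5776 * 100 = 57.76%


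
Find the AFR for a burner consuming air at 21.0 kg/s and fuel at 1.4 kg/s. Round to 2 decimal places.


AFR = m_air / m_fuel
AFR = 21.0 / 1.4 = 15.00


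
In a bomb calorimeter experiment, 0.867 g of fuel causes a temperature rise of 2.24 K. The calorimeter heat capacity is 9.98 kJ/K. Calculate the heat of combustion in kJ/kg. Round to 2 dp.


Hc = C_cal * delta_T / m_fuel
Q_released = 9.98 * 2.24 = 22.3552 kJ
m_fuel = 0.867 g = 0.867/1000 kg = 0.000867 kg
Hc = 22.3552 / 0.000867 = 25784.54 kJ/kg


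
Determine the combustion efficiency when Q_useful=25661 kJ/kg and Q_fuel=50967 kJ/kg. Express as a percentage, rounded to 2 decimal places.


Efficiency = (Q_useful / Q_fuel) * 100
Efficiency = (25661 / 50967) * 100
Efficiency = 0.5035 * 100 = 50.35%


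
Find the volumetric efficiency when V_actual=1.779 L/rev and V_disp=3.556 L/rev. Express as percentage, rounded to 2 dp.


eta_v = (V_actual / V_disp) * 100
Ratio = 1.779 / 3.556 = 0.5003
eta_v = 0.5003 * 100 = 50.03%


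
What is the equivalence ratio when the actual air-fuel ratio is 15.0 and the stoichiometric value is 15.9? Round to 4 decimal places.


phi = AFR_stoich / AFR_actual
phi = 15.9 / 15.0 = 1.0600


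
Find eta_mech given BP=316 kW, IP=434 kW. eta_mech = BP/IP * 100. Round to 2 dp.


eta_mech = (BP / IP) * 100
Ratio = 316 / 434 = 0.7281
eta_mech = 0.7281 * 100 = 72.81%


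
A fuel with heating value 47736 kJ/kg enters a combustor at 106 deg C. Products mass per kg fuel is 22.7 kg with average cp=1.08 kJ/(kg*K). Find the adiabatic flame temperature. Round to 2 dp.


T_ad = T_in + Hc / (m_p * cp)
Denominator = 22.7 * 1.08 = 24.5160
Temperature rise = 47736 / 24.5160 = 1947.14 K
T_ad = 106 + 1947.14 = 2053.14 deg C


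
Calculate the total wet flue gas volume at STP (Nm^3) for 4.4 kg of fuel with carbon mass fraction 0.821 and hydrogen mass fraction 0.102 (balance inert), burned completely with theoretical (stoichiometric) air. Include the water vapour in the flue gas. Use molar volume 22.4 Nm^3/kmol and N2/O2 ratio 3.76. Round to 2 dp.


Per kg fuel: CO2 = (C/12 kmol)*22.4 = (0.821/12)*22.4 = 1.53253 Nm^3
Per kg fuel: H2O = (H/2 kmol)*22.4 = (0.102/2)*22.4 = 1.14240 Nm^3
O2 needed per kg fuel = C/12 + H/4 = 0.821/12 + 0.102/4 = 0.09391667 kmol
Per kg fuel: N2 = O2*3.76*22.4 = 0.09391667*3.76*22.4 = 7.91004 Nm^3
Total per kg = 1.53253 + 1.14240 + 7.91004 = 10.58497 Nm^3
Total = 10.58497 * 4.4 = 46.57 Nm^3


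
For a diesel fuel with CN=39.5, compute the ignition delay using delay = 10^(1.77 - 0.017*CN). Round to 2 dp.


delay = 10^(1.77 - 0.017*CN)
Exponent = 1.77 - 0.017*39.5 = 1.0985
delay = 10^1.0985 = 12.55 ms


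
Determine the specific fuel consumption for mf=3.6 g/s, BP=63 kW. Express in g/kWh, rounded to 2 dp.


SFC = (mf / BP) * 3600
Rate = 3.6 / 63 = 0.057143 g/(s*kW)
SFC = 0.057143 * 3600 = 205.71 g/kWh


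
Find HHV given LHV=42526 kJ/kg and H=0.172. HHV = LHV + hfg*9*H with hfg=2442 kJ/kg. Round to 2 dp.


HHV = LHV + hfg * 9 * H
Water addition = 2442 * 9 * 0.172 = 3780.216 kJ/kg
HHV = 42526 + 3780.216 = 46306.22 kJ/kg


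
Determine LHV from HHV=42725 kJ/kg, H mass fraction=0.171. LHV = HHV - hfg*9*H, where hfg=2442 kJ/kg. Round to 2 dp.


LHV = HHV - hfg * 9 * H
Water correction = 2442 * 9 * 0.171 = 3758.238 kJ/kg
LHV = 42725 - 3758.238 = 38966.76 kJ/kg


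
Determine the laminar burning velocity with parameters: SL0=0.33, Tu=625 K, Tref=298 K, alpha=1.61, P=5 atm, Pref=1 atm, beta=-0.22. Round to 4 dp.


SL = SL0 * (Tu/Tref)^alpha * (P/Pref)^beta
T ratio = 625/298 = 2.09731544
(T ratio)^alpha = 2.09731544^1.61 = 3.295176
(P/Pref)^beta = 5^(-0.22) = 0.701821
SL = 0.33 * 3.295176 * 0.701821 = 0.7632 m/s


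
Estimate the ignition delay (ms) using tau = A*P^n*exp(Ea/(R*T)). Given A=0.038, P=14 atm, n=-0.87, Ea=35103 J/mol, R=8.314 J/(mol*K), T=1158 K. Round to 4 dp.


tau = A * P^n * exp(Ea/(R*T))
P^n = 14^(-0.87) = 0.10066271
Ea/(R*T) = 35103/(8.314*1158) = 3.646075
exp(Ea/(R*T)) = 38.323967
tau = 0.038 * 0.10066271 * 38.323967 = 0.1466 ms


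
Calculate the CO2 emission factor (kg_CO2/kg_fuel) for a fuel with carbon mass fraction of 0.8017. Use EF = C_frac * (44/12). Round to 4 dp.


EF = C_frac * (M_CO2 / M_C)
EF = 0.8017 * (44/12)
EF = 0.8017 * 3.666667 = 2.9396 kg_CO2/kg_fuel


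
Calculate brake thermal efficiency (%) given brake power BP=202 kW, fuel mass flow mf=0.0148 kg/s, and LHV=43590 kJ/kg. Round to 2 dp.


eta_BTE = (BP / (mf * LHV)) * 100
Denominator = 0.0148 * 43590 = 645.1320 kW
eta_BTE = (202 / 645.1320) * 100 = 31.31%


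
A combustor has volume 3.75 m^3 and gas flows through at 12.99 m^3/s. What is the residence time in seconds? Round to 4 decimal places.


tau = V / Q_flow
tau = 3.75 / 12.99 = 0.2887 s


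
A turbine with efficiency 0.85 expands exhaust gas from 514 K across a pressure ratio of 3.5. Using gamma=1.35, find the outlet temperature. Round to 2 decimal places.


T_out = T_in * (1 - eta * (1 - PR^(-(gamma-1)/gamma)))
Exponent = -(1.35-1)/1.35 = -0.25925926
PR^exp = 3.5^(-0.25925926) = 0.72267881
Factor = 1 - 0.85*(1 - 0.72267881) = 0.76427699
T_out = 514 * 0.76427699 = 392.84 K


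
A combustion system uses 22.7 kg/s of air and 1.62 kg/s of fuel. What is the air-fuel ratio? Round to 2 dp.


AFR = m_air / m_fuel
AFR = 22.7 / 1.62 = 14.01


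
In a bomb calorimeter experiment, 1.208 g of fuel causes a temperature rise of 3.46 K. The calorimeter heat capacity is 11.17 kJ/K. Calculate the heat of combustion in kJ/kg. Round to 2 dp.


Hc = C_cal * delta_T / m_fuel
Q_released = 11.17 * 3.46 = 38.6482 kJ
m_fuel = 1.208 g = 1.208/1000 kg = 0.001208 kg
Hc = 38.6482 / 0.001208 = 31993.54 kJ/kg


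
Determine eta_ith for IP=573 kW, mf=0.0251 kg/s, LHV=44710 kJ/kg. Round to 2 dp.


eta_ith = (IP / (mf * LHV)) * 100
Denominator = 0.0251 * 44710 = 1122.2210 kW
eta_ith = (573 / 1122.2210) * 100 = 51.06%


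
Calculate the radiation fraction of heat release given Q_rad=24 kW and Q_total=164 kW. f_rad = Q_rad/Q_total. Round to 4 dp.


f_rad = Q_rad / Q_total
f_rad = 24 / 164 = 0.1463


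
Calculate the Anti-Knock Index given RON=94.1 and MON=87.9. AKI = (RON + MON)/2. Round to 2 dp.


AKI = (RON + MON) / 2
AKI = (94.1 + 87.9) / 2
AKI = 182.0 / 2 = 91.00


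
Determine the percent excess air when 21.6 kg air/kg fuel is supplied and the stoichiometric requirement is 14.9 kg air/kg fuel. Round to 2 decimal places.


Excess air = actual - stoichiometric = 21.6 - 14.9 = 6.70 kg/kg fuel
Excess air % = (excess / stoich) * 100 = (6.70 / 14.9) * 100 = 44.97%


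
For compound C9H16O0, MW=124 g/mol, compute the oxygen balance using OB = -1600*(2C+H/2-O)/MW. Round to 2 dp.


OB = -1600 * (2C + H/2 - O) / MW
Inner = 2*9 + 16/2 - 0 = 26.00
OB = -1600 * 26.00 / 124 = -335.48%


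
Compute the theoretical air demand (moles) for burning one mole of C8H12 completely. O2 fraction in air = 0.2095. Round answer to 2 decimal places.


Balanced combustion: C8H12 + 11 O2 -> 8 CO2 + 6 H2O
O2 needed = C + H/4 = 8 + 12/4 = 11.00 moles
Air moles = O2 / 0.2095 = 11.00 / 0.2095 = 52.51 moles air


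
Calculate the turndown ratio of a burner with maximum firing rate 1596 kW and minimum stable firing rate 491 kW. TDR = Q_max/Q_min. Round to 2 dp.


TDR = Q_max / Q_min
TDR = 1596 / 491 = 3.25


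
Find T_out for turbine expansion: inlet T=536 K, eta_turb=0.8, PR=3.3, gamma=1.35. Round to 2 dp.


T_out = T_in * (1 - eta * (1 - PR^(-(gamma-1)/gamma)))
Exponent = -(1.35-1)/1.35 = -0.25925926
PR^exp = 3.3^(-0.25925926) = 0.73378775
Factor = 1 - 0.8*(1 - 0.73378775) = 0.78703020
T_out = 536 * 0.78703020 = 421.85 K


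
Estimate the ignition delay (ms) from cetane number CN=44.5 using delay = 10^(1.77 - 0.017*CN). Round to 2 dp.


delay = 10^(1.77 - 0.017*CN)
Exponent = 1.77 - 0.017*44.5 = 1.0135
delay = 10^1.0135 = 10.32 ms


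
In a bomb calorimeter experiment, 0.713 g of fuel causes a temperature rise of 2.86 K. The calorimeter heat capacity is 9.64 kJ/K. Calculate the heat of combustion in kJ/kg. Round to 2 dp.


Hc = C_cal * delta_T / m_fuel
Q_released = 9.64 * 2.86 = 27.5704 kJ
m_fuel = 0.713 g = 0.713/1000 kg = 0.000713 kg
Hc = 27.5704 / 0.000713 = 38668.16 kJ/kg


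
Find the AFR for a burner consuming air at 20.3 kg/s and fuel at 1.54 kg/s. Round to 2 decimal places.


AFR = m_air / m_fuel
AFR = 20.3 / 1.54 = 13.18


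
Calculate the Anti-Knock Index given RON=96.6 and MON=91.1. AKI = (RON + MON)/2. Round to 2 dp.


AKI = (RON + MON) / 2
AKI = (96.6 + 91.1) / 2
AKI = 187.7 / 2 = 93.85


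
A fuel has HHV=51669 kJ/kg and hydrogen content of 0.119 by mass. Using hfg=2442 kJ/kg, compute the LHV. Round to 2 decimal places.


LHV = HHV - hfg * 9 * H
Water correction = 2442 * 9 * 0.119 = 2615.382 kJ/kg
LHV = 51669 - 2615.382 = 49053.62 kJ/kg


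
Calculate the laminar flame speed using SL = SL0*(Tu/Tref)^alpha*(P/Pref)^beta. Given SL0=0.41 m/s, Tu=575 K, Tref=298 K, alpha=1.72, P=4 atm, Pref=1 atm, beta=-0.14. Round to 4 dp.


SL = SL0 * (Tu/Tref)^alpha * (P/Pref)^beta
T ratio = 575/298 = 1.92953020
(T ratio)^alpha = 1.92953020^1.72 = 3.097253
(P/Pref)^beta = 4^(-0.14) = 0.823591
SL = 0.41 * 3.097253 * 0.823591 = 1.0459 m/s


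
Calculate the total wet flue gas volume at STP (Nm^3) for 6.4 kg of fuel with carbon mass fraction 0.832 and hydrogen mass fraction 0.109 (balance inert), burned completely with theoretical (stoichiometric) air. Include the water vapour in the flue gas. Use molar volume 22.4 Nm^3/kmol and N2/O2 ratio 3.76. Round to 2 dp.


Per kg fuel: CO2 = (C/12 kmol)*22.4 = (0.832/12)*22.4 = 1.55307 Nm^3
Per kg fuel: H2O = (H/2 kmol)*22.4 = (0.109/2)*22.4 = 1.22080 Nm^3
O2 needed per kg fuel = C/12 + H/4 = 0.832/12 + 0.109/4 = 0.09658333 kmol
Per kg fuel: N2 = O2*3.76*22.4 = 0.09658333*3.76*22.4 = 8.13463 Nm^3
Total per kg = 1.55307 + 1.22080 + 8.13463 = 10.90850 Nm^3
Total = 10.90850 * 6.4 = 69.81 Nm^3


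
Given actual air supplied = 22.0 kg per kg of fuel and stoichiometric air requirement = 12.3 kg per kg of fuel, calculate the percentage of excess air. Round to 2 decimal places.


Excess air = actual - stoichiometric = 22.0 - 12.3 = 9.70 kg/kg fuel
Excess air % = (excess / stoich) * 100 = (9.70 / 12.3) * 100 = 78.86%


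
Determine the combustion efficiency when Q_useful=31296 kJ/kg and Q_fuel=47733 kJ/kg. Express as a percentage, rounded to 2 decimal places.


Efficiency = (Q_useful / Q_fuel) * 100
Efficiency = (31296 / 47733) * 100
Efficiency = 0.6556 * 100 = 65.56%


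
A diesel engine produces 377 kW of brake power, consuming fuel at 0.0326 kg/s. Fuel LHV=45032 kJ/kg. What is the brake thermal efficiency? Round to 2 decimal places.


eta_BTE = (BP / (mf * LHV)) * 100
Denominator = 0.0326 * 45032 = 1468.0432 kW
eta_BTE = (377 / 1468.0432) * 100 = 25.68%


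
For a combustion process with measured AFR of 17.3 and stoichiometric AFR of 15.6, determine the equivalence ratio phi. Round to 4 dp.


phi = AFR_stoich / AFR_actual
phi = 15.6 / 17.3 = 0.9017


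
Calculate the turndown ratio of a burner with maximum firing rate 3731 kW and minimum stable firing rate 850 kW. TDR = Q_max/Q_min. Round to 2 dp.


TDR = Q_max / Q_min
TDR = 3731 / 850 = 4.39


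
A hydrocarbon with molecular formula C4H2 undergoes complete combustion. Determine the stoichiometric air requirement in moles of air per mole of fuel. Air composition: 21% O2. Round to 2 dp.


Balanced combustion: C4H2 + 4.5 O2 -> 4 CO2 + 1 H2O
O2 needed = C + H/4 = 4 + 2/4 = 4.50 moles
Air moles = O2 / 0.21 = 4.50 / 0.21 = 21.43 moles air


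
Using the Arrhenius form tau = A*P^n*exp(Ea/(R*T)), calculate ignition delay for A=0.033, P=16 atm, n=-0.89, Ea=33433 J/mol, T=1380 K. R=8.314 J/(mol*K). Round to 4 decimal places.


tau = A * P^n * exp(Ea/(R*T))
P^n = 16^(-0.89) = 0.08478777
Ea/(R*T) = 33433/(8.314*1380) = 2.913978
exp(Ea/(R*T)) = 18.429964
tau = 0.033 * 0.08478777 * 18.429964 = 0.0516 ms


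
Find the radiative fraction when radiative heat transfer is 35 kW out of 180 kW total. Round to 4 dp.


f_rad = Q_rad / Q_total
f_rad = 35 / 180 = 0.1944


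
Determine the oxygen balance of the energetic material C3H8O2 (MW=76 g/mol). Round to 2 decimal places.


OB = -1600 * (2C + H/2 - O) / MW
Inner = 2*3 + 8/2 - 2 = 8.00
OB = -1600 * 8.00 / 76 = -168.42%


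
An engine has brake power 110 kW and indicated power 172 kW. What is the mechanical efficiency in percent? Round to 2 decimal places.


eta_mech = (BP / IP) * 100
Ratio = 110 / 172 = 0.6395
eta_mech = 0.6395 * 100 = 63.95%


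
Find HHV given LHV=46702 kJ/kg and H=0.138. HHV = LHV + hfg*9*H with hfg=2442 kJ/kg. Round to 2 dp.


HHV = LHV + hfg * 9 * H
Water addition = 2442 * 9 * 0.138 = 3032.964 kJ/kg
HHV = 46702 + 3032.964 = 49734.96 kJ/kg


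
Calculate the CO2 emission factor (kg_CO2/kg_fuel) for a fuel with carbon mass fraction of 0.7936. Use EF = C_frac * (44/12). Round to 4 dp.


EF = C_frac * (M_CO2 / M_C)
EF = 0.7936 * (44/12)
EF = 0.7936 * 3.666667 = 2.9099 kg_CO2/kg_fuel


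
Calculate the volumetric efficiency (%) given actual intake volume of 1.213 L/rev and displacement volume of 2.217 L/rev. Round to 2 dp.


eta_v = (V_actual / V_disp) * 100
Ratio = 1.213 / 2.217 = 0.5471
eta_v = 0.5471 * 100 = 54.71%


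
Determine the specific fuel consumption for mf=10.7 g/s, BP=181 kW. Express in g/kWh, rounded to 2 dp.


SFC = (mf / BP) * 3600
Rate = 10.7 / 181 = 0.059116 g/(s*kW)
SFC = 0.059116 * 3600 = 212.82 g/kWh


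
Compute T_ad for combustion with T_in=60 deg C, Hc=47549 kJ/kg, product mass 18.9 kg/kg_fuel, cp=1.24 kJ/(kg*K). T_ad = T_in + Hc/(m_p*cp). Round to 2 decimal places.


T_ad = T_in + Hc / (m_p * cp)
Denominator = 18.9 * 1.24 = 23.4360
Temperature rise = 47549 / 23.4360 = 2028.89 K
T_ad = 60 + 2028.89 = 2088.89 deg C


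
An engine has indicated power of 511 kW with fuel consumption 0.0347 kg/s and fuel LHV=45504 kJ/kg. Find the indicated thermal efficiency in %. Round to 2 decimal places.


eta_ith = (IP / (mf * LHV)) * 100
Denominator = 0.0347 * 45504 = 1578.9888 kW
eta_ith = (511 / 1578.9888) * 100 = 32.36%


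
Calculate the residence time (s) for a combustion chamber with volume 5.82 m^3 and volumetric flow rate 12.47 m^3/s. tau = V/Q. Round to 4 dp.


tau = V / Q_flow
tau = 5.82 / 12.47 = 0.4667 s


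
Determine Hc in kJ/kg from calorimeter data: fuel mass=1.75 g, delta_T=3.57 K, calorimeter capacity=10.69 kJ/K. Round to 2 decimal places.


Hc = C_cal * delta_T / m_fuel
Q_released = 10.69 * 3.57 = 38.1633 kJ
m_fuel = 1.75 g = 1.75/1000 kg = 0.001750 kg
Hc = 38.1633 / 0.001750 = 21807.60 kJ/kg


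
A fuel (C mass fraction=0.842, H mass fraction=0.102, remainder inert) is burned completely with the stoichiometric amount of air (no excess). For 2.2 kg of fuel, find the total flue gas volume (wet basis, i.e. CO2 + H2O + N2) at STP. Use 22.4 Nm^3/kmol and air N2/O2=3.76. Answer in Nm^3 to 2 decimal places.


Per kg fuel: CO2 = (C/12 kmol)*22.4 = (0.842/12)*22.4 = 1.57173 Nm^3
Per kg fuel: H2O = (H/2 kmol)*22.4 = (0.102/2)*22.4 = 1.14240 Nm^3
O2 needed per kg fuel = C/12 + H/4 = 0.842/12 + 0.102/4 = 0.09566667 kmol
Per kg fuel: N2 = O2*3.76*22.4 = 0.09566667*3.76*22.4 = 8.05743 Nm^3
Total per kg = 1.57173 + 1.14240 + 8.05743 = 10.77156 Nm^3
Total = 10.77156 * 2.2 = 23.70 Nm^3


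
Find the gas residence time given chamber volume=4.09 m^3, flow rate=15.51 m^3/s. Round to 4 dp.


tau = V / Q_flow
tau = 4.09 / 15.51 = 0.2637 s


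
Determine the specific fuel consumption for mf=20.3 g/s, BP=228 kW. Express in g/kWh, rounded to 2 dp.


SFC = (mf / BP) * 3600
Rate = 20.3 / 228 = 0.089035 g/(s*kW)
SFC = 0.089035 * 3600 = 320.53 g/kWh


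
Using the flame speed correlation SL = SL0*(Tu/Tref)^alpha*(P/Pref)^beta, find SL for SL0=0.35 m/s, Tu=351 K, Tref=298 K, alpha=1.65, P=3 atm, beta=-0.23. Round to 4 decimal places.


SL = SL0 * (Tu/Tref)^alpha * (P/Pref)^beta
T ratio = 351/298 = 1.17785235
(T ratio)^alpha = 1.17785235^1.65 = 1.310086
(P/Pref)^beta = 3^(-0.23) = 0.776716
SL = 0.35 * 1.310086 * 0.776716 = 0.3561 m/s


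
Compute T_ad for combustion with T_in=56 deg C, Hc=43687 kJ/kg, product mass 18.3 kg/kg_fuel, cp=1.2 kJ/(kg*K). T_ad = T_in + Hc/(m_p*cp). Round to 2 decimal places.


T_ad = T_in + Hc / (m_p * cp)
Denominator = 18.3 * 1.2 = 21.9600
Temperature rise = 43687 / 21.9600 = 1989.39 K
T_ad = 56 + 1989.39 = 2045.39 deg C


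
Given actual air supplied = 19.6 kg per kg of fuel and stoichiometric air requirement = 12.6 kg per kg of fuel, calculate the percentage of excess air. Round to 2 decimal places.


Excess air = actual - stoichiometric = 19.6 - 12.6 = 7.00 kg/kg fuel
Excess air % = (excess / stoich) * 100 = (7.00 / 12.6) * 100 = 55.56%


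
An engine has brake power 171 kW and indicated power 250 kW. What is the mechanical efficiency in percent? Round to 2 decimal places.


eta_mech = (BP / IP) * 100
Ratio = 171 / 250 = 0.6840
eta_mech = 0.6840 * 100 = 68.40%


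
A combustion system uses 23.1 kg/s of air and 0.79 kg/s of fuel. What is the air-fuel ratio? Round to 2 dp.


AFR = m_air / m_fuel
AFR = 23.1 / 0.79 = 29.24


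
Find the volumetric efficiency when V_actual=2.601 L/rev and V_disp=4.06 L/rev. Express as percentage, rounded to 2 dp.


eta_v = (V_actual / V_disp) * 100
Ratio = 2.601 / 4.06 = 0.6406
eta_v = 0.6406 * 100 = 64.06%


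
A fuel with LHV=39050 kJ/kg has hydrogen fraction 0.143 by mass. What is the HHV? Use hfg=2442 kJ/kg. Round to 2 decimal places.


HHV = LHV + hfg * 9 * H
Water addition = 2442 * 9 * 0.143 = 3142.854 kJ/kg
HHV = 39050 + 3142.854 = 42192.85 kJ/kg


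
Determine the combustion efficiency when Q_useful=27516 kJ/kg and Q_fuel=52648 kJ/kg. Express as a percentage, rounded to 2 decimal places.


Efficiency = (Q_useful / Q_fuel) * 100
Efficiency = (27516 / 52648) * 100
Efficiency = 0.5226 * 100 = 52.26%


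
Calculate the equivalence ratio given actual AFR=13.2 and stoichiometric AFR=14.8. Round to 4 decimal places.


phi = AFR_stoich / AFR_actual
phi = 14.8 / 13.2 = 1.1212


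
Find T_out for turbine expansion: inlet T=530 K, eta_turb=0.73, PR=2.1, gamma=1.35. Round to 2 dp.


T_out = T_in * (1 - eta * (1 - PR^(-(gamma-1)/gamma)))
Exponent = -(1.35-1)/1.35 = -0.25925926
PR^exp = 2.1^(-0.25925926) = 0.82501466
Factor = 1 - 0.73*(1 - 0.82501466) = 0.87226070
T_out = 530 * 0.87226070 = 462.30 K


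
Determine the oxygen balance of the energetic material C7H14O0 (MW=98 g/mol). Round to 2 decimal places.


OB = -1600 * (2C + H/2 - O) / MW
Inner = 2*7 + 14/2 - 0 = 21.00
OB = -1600 * 21.00 / 98 = -342.86%


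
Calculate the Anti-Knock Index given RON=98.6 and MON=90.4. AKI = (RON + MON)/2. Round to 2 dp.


AKI = (RON + MON) / 2
AKI = (98.6 + 90.4) / 2
AKI = 189.0 / 2 = 94.50


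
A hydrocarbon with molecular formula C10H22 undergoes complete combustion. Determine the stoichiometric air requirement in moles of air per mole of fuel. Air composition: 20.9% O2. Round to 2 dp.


Balanced combustion: C10H22 + 15.5 O2 -> 10 CO2 + 11 H2O
O2 needed = C + H/4 = 10 + 22/4 = 15.50 moles
Air moles = O2 / 0.209 = 15.50 / 0.209 = 74.16 moles air


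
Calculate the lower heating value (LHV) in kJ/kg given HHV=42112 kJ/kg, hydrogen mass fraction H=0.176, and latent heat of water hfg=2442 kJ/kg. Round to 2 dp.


LHV = HHV - hfg * 9 * H
Water correction = 2442 * 9 * 0.176 = 3868.128 kJ/kg
LHV = 42112 - 3868.128 = 38243.87 kJ/kg


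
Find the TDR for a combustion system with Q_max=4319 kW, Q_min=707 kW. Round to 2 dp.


TDR = Q_max / Q_min
TDR = 4319 / 707 = 6.11


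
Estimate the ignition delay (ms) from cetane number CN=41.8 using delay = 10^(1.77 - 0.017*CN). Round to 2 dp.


delay = 10^(1.77 - 0.017*CN)
Exponent = 1.77 - 0.017*41.8 = 1.0594
delay = 10^1.0594 = 11.47 ms


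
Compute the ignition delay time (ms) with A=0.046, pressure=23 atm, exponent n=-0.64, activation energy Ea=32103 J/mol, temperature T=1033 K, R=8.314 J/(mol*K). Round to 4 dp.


tau = A * P^n * exp(Ea/(R*T))
P^n = 23^(-0.64) = 0.13442938
Ea/(R*T) = 32103/(8.314*1033) = 3.737965
exp(Ea/(R*T)) = 42.012425
tau = 0.046 * 0.13442938 * 42.012425 = 0.2598 ms


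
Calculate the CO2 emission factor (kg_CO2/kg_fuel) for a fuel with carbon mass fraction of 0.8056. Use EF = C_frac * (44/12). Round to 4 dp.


EF = C_frac * (M_CO2 / M_C)
EF = 0.8056 * (44/12)
EF = 0.8056 * 3.666667 = 2.9539 kg_CO2/kg_fuel


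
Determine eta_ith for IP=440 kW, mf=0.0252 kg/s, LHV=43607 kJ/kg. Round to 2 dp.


eta_ith = (IP / (mf * LHV)) * 100
Denominator = 0.0252 * 43607 = 1098.8964 kW
eta_ith = (440 / 1098.8964) * 100 = 40.04%


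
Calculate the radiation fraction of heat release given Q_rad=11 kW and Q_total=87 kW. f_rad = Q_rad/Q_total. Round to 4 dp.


f_rad = Q_rad / Q_total
f_rad = 11 / 87 = 0.1264


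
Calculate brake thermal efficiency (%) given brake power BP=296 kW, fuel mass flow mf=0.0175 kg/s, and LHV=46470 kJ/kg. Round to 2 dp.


eta_BTE = (BP / (mf * LHV)) * 100
Denominator = 0.0175 * 46470 = 813.2250 kW
eta_BTE = (296 / 813.2250) * 100 = 36.40%


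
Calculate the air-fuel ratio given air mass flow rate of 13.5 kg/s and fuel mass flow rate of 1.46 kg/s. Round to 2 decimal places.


AFR = m_air / m_fuel
AFR = 13.5 / 1.46 = 9.25


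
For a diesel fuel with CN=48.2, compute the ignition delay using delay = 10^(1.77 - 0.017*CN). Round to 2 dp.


delay = 10^(1.77 - 0.017*CN)
Exponent = 1.77 - 0.017*48.2 = 0.9506
delay = 10^0.9506 = 8.92 ms


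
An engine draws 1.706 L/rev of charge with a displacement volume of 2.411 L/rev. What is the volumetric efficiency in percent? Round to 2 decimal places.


eta_v = (V_actual / V_disp) * 100
Ratio = 1.706 / 2.411 = 0.7076
eta_v = 0.7076 * 100 = 70.76%


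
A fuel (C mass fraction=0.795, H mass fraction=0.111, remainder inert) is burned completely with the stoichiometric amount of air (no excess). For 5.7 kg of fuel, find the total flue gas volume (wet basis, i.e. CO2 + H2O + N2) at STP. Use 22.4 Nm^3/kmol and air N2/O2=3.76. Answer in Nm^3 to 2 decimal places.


Per kg fuel: CO2 = (C/12 kmol)*22.4 = (0.795/12)*22.4 = 1.48400 Nm^3
Per kg fuel: H2O = (H/2 kmol)*22.4 = (0.111/2)*22.4 = 1.24320 Nm^3
O2 needed per kg fuel = C/12 + H/4 = 0.795/12 + 0.111/4 = 0.09400000 kmol
Per kg fuel: N2 = O2*3.76*22.4 = 0.09400000*3.76*22.4 = 7.91706 Nm^3
Total per kg = 1.48400 + 1.24320 + 7.91706 = 10.64426 Nm^3
Total = 10.64426 * 5.7 = 60.67 Nm^3


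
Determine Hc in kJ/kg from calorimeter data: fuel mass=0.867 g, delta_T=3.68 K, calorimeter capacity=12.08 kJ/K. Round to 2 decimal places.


Hc = C_cal * delta_T / m_fuel
Q_released = 12.08 * 3.68 = 44.4544 kJ
m_fuel = 0.867 g = 0.867/1000 kg = 0.000867 kg
Hc = 44.4544 / 0.000867 = 51273.82 kJ/kg


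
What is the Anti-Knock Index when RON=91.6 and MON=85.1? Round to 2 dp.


AKI = (RON + MON) / 2
AKI = (91.6 + 85.1) / 2
AKI = 176.7 / 2 = 88.35


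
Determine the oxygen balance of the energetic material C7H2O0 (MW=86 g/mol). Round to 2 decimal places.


OB = -1600 * (2C + H/2 - O) / MW
Inner = 2*7 + 2/2 - 0 = 15.00
OB = -1600 * 15.00 / 86 = -279.07%


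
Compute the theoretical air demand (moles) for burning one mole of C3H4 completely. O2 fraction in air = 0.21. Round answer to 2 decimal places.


Balanced combustion: C3H4 + 4 O2 -> 3 CO2 + 2 H2O
O2 needed = C + H/4 = 3 + 4/4 = 4.00 moles
Air moles = O2 / 0.21 = 4.00 / 0.21 = 19.05 moles air


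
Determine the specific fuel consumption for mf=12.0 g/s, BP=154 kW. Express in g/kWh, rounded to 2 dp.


SFC = (mf / BP) * 3600
Rate = 12.0 / 154 = 0.077922 g/(s*kW)
SFC = 0.077922 * 3600 = 280.52 g/kWh


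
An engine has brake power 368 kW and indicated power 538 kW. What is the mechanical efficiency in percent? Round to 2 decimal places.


eta_mech = (BP / IP) * 100
Ratio = 368 / 538 = 0.6840
eta_mech = 0.6840 * 100 = 68.40%


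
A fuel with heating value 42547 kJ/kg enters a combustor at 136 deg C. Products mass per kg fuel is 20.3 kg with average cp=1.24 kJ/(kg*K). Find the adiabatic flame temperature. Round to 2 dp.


T_ad = T_in + Hc / (m_p * cp)
Denominator = 20.3 * 1.24 = 25.1720
Temperature rise = 42547 / 25.1720 = 1690.25 K
T_ad = 136 + 1690.25 = 1826.25 deg C


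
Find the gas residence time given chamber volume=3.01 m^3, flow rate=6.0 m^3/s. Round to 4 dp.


tau = V / Q_flow
tau = 3.01 / 6.0 = 0.5017 s


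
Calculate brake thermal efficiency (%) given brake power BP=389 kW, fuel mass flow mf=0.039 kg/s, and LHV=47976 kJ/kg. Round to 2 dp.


eta_BTE = (BP / (mf * LHV)) * 100
Denominator = 0.039 * 47976 = 1871.0640 kW
eta_BTE = (389 / 1871.0640) * 100 = 20.79%


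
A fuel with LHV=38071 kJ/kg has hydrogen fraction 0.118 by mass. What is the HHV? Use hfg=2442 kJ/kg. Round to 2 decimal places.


HHV = LHV + hfg * 9 * H
Water addition = 2442 * 9 * 0.118 = 2593.404 kJ/kg
HHV = 38071 + 2593.404 = 40664.40 kJ/kg


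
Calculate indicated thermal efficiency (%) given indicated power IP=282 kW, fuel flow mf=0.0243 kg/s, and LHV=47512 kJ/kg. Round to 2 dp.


eta_ith = (IP / (mf * LHV)) * 100
Denominator = 0.0243 * 47512 = 1154.5416 kW
eta_ith = (282 / 1154.5416) * 100 = 24.43%


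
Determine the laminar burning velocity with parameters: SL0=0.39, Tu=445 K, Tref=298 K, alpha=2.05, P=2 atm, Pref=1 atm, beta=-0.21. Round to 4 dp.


SL = SL0 * (Tu/Tref)^alpha * (P/Pref)^beta
T ratio = 445/298 = 1.49328859
(T ratio)^alpha = 1.49328859^2.05 = 2.275070
(P/Pref)^beta = 2^(-0.21) = 0.864537
SL = 0.39 * 2.275070 * 0.864537 = 0.7671 m/s


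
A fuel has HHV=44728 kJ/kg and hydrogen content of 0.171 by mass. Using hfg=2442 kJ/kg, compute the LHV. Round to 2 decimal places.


LHV = HHV - hfg * 9 * H
Water correction = 2442 * 9 * 0.171 = 3758.238 kJ/kg
LHV = 44728 - 3758.238 = 40969.76 kJ/kg


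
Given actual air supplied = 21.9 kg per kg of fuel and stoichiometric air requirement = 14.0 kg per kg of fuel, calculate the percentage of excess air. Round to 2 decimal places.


Excess air = actual - stoichiometric = 21.9 - 14.0 = 7.90 kg/kg fuel
Excess air % = (excess / stoich) * 100 = (7.90 / 14.0) * 100 = 56.43%


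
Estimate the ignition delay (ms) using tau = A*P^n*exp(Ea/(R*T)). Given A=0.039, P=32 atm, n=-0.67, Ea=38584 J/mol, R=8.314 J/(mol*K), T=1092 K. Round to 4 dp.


tau = A * P^n * exp(Ea/(R*T))
P^n = 32^(-0.67) = 0.09807301
Ea/(R*T) = 38584/(8.314*1092) = 4.249860
exp(Ea/(R*T)) = 70.095575
tau = 0.039 * 0.09807301 * 70.095575 = 0.2681 ms


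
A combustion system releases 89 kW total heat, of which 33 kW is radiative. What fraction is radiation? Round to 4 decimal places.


f_rad = Q_rad / Q_total
f_rad = 33 / 89 = 0.3708


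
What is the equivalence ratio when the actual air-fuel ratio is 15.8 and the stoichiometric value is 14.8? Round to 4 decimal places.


phi = AFR_stoich / AFR_actual
phi = 14.8 / 15.8 = 0.9367
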